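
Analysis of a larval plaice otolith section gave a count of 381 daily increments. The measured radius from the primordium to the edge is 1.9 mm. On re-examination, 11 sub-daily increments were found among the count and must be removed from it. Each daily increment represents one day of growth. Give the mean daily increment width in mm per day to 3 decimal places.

Correcting the raw count gives 381 − 11 = 370 true daily increments.
Mean rate = 1.9 mm / 370 days ≈ 0.005 mm per day.

0.005 mm per day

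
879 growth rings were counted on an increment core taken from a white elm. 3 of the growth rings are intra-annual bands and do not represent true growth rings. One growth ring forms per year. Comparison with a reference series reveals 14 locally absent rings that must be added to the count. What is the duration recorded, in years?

After corrections the count is 879 − 3 + 14 = 890 growth rings.
One growth ring per year makes the duration 890 years.

890 yr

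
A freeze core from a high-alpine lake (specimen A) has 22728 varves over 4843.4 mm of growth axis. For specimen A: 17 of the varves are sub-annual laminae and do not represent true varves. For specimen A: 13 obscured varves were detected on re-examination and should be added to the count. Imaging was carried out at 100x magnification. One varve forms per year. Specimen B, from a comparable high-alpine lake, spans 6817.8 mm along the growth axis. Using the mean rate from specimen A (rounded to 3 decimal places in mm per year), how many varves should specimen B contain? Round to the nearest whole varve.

32008 varves

Specimen A: correcting the raw count gives 22728 − 17 + 13 = 22724 true varves.
A: Mean rate = 4843.4 mm / 22724 years ≈ 0.213 mm/yr.
Specimen B: 6817.8 mm / 0.213 mm per year = 32008.45 years ≈ 32008 varves.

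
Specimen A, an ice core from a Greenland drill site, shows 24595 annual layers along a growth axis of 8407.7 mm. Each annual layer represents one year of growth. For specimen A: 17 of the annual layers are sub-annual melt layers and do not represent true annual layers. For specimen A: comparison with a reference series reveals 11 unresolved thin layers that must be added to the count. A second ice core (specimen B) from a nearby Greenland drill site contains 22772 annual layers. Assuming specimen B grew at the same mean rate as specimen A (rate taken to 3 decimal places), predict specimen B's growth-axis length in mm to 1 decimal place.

Specimen A: correcting the raw count gives 24595 − 17 + 11 = 24589 true annual layers.
A: Extension rate ≈ 8407.7 / 24589 = 0.342 mm per year.
For B, 0.342 mm/year × 22772 years = 7788.0 mm.

7788.0 mm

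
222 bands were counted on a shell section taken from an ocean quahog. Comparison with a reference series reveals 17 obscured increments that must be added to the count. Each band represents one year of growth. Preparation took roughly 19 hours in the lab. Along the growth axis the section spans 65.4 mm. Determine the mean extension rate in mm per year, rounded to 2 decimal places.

0.27 mm per year

Correcting the raw count gives 222 + 17 = 239 true bands.
Mean rate = 65.4 mm / 239 years ≈ 0.27 mm per year.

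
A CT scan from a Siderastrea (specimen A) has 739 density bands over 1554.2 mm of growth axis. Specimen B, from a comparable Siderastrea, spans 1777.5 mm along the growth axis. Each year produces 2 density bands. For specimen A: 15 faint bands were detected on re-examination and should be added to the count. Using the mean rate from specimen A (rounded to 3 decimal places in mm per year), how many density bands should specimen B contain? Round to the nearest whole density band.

Specimen A: true density band count = 739 + 15 = 754.
Specimen A: dividing by 2 density bands per year: 754 / 2 = 377 years.
A: Mean rate = 1554.2 mm / 377 years ≈ 4.123 mm/year.
B spans 1777.5 / 4.123 = 431.12 years; at 2 density bands per year that is 431.12 × 2 ≈ 862 density bands.

862 density bands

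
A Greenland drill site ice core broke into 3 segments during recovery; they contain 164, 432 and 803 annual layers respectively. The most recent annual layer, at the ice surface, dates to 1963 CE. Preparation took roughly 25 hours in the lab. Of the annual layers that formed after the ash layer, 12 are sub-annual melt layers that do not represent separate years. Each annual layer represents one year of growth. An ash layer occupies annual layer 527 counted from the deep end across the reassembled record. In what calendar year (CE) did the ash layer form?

Total annual layers = 164 + 432 + 803 = 1399.
1399 − 527 = 872 annual layers lie beyond the ash layer toward the ice surface.
Removing the 12 false annual layers leaves 872 − 12 = 860 true annual layers beyond the ash layer.
The annual layer at the ice surface is 1963 CE, so the ash layer dates to 1963 − 860 = 1103 CE.

1103 CE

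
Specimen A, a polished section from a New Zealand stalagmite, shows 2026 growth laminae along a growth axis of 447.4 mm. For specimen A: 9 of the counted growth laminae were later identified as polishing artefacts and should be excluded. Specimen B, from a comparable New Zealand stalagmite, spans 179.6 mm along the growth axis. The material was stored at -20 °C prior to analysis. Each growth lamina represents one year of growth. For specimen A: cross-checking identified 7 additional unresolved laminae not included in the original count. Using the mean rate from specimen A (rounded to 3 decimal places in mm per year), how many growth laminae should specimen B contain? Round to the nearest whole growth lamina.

813 growth laminae

Specimen A: true growth lamina count = 2026 − 9 + 7 = 2024.
A: 447.4 mm over 2024 years gives 447.4 / 2024 ≈ 0.221 mm/yr.
For B, 179.6 / 0.221 = 812.67 years ≈ 813 growth laminae.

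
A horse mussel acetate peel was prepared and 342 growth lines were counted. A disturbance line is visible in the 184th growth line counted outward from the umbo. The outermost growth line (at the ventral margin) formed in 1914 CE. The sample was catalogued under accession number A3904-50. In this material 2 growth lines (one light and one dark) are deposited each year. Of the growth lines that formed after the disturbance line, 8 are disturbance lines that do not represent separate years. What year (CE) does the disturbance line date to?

1839 CE

The disturbance line sits at growth line 184 from the umbo, so 342 − 184 = 158 growth lines formed after it.
158 − 8 false = 150 true growth lines after the disturbance line.
150 growth lines at 2 per year is 150 / 2 = 75 years.
The growth line at the ventral margin is 1914 CE, so the disturbance line dates to 1914 − 75 = 1839 CE.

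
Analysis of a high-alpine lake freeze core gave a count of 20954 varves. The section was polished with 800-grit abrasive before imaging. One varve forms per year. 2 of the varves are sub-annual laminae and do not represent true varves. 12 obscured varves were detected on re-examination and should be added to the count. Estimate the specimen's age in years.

20964 years

Adjusted count: 20954 − 2 + 12 = 20964 varves.
With a one-to-one varve periodicity this is 20964 years.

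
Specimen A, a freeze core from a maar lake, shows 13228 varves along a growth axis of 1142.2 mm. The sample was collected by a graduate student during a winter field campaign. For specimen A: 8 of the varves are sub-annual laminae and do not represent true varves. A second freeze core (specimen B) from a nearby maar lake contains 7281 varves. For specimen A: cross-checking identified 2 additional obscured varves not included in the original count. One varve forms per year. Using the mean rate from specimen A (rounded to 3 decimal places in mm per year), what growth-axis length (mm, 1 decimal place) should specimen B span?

Specimen A: after corrections the count is 13228 − 8 + 2 = 13222 varves.
A: 1142.2 mm over 13222 years gives 1142.2 / 13222 ≈ 0.086 mm/yr.
Length of B = 0.086 × 7281 = 626.2 mm.

626.2 mm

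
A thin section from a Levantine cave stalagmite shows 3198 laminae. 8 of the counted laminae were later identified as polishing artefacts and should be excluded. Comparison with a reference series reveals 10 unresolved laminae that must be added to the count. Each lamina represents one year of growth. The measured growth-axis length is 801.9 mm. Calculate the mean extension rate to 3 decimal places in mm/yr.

After corrections the count is 3198 − 8 + 10 = 3200 laminae.
801.9 mm over 3200 years gives 801.9 / 3200 ≈ 0.251 mm/yr.

0.251 mm/yr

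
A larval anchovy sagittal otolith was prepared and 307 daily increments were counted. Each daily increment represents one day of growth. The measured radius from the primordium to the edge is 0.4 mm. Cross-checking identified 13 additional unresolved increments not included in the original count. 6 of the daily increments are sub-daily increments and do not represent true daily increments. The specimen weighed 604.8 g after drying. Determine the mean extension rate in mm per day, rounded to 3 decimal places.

Correcting the raw count gives 307 − 6 + 13 = 314 true daily increments.
Extension rate ≈ 0.4 / 314 = 0.001 mm per day.

0.001 mm per day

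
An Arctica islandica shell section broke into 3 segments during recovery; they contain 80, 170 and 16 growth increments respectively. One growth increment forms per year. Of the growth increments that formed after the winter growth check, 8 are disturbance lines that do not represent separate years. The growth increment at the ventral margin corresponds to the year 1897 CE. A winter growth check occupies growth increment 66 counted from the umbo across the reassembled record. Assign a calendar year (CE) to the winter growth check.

1705 CE

Total growth increments = 80 + 170 + 16 = 266.
Between growth increment 66 and the ventral margin there are 266 − 66 = 200 growth increments.
200 − 8 false = 192 true growth increments after the winter growth check.
The growth increment at the ventral margin is 1897 CE, so the winter growth check dates to 1897 − 192 = 1705 CE.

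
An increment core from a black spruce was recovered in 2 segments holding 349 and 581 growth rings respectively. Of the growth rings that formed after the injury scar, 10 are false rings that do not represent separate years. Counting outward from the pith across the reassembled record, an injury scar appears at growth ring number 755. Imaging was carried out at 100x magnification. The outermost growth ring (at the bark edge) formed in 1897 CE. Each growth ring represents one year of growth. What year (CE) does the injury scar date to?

Total growth rings = 349 + 581 = 930.
Between growth ring 755 and the bark edge there are 930 − 755 = 175 growth rings.
175 − 10 false = 165 true growth rings after the injury scar.
The growth ring at the bark edge is 1897 CE, so the injury scar dates to 1897 − 165 = 1732 CE.

1732 CE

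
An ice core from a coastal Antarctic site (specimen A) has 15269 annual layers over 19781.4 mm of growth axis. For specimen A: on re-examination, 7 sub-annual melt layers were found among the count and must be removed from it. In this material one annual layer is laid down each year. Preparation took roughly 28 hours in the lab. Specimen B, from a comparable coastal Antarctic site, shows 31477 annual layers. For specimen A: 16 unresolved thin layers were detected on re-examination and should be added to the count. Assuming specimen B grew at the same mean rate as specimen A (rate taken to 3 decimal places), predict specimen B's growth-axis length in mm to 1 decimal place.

Specimen A: adjusted count: 15269 − 7 + 16 = 15278 annual layers.
A: 19781.4 mm over 15278 years gives 19781.4 / 15278 ≈ 1.295 mm per year.
For B, 1.295 mm/year × 31477 years = 40762.7 mm.

40762.7 mm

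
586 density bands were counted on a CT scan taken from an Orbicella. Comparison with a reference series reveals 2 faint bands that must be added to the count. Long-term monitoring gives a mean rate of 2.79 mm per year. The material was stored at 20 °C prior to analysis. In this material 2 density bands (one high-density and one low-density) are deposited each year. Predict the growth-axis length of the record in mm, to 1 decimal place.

820.3 mm

Adjusted count: 586 + 2 = 588 density bands.
With 2 density bands per year, 588 / 2 = 294 years.
Length ≈ 2.79 × 294 = 820.3 mm.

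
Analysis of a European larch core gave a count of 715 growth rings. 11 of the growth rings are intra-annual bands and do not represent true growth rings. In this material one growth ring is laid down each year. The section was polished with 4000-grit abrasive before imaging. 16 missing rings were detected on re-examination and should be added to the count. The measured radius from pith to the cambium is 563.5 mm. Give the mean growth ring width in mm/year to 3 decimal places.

True growth ring count = 715 − 11 + 16 = 720.
Mean rate = 563.5 mm / 720 years ≈ 0.783 mm/year.

0.783 mm/year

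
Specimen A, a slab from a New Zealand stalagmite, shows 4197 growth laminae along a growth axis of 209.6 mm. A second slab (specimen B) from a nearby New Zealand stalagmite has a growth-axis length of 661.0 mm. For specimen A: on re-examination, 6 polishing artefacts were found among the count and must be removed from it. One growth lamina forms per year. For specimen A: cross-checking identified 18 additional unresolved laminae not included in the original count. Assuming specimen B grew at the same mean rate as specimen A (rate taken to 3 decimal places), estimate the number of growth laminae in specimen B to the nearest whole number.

Specimen A: true growth lamina count = 4197 − 6 + 18 = 4209.
A: Extension rate ≈ 209.6 / 4209 = 0.050 mm per year.
Specimen B: 661.0 mm / 0.050 mm per year = 13220.00 years ≈ 13220 growth laminae.

13220 growth laminae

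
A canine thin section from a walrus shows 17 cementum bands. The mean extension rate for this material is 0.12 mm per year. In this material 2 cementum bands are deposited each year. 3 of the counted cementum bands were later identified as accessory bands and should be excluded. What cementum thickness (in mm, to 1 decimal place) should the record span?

0.8 mm

Adjusted count: 17 − 3 = 14 cementum bands.
Dividing by 2 cementum bands per year: 14 / 2 = 7 years.
7 years at 0.12 mm/year gives 0.12 × 7 = 0.8 mm.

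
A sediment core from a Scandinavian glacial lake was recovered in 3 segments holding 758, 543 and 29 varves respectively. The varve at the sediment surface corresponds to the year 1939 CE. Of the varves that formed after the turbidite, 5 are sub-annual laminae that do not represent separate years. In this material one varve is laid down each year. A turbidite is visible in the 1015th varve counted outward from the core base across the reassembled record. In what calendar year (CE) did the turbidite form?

1629 CE

Total varves = 758 + 543 + 29 = 1330.
Between varve 1015 and the sediment surface there are 1330 − 1015 = 315 varves.
Excluding 5 false varves: 315 − 5 = 310.
1939 − 310 = 1629 CE.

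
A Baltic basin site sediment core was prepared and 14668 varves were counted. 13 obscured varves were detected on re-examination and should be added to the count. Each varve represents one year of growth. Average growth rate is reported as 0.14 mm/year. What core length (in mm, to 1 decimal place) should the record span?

2055.3 mm

After corrections the count is 14668 + 13 = 14681 varves.
Predicted length = 0.14 mm/year × 14681 years = 2055.3 mm.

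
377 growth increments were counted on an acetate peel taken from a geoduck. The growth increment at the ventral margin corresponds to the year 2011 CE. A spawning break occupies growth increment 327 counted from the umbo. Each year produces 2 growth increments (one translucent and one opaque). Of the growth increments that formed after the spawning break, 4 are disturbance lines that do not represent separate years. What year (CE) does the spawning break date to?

The spawning break sits at growth increment 327 from the umbo, so 377 − 327 = 50 growth increments formed after it.
50 − 4 false = 46 true growth increments after the spawning break.
With 2 growth increments per year, 46 / 2 = 23 years.
Counting back 23 years from 2011 CE places the spawning break in 2011 − 23 = 1988 CE.

1988 CE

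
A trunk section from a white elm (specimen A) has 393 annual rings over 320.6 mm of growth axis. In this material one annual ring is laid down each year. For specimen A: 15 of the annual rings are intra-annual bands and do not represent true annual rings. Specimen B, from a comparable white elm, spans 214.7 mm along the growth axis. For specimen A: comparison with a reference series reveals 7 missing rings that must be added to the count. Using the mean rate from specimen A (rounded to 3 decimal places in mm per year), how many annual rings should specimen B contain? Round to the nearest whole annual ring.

258 annual rings

Specimen A: correcting the raw count gives 393 − 15 + 7 = 385 true annual rings.
A: Extension rate ≈ 320.6 / 385 = 0.833 mm/yr.
For B, 214.7 / 0.833 = 257.74 years ≈ 258 annual rings.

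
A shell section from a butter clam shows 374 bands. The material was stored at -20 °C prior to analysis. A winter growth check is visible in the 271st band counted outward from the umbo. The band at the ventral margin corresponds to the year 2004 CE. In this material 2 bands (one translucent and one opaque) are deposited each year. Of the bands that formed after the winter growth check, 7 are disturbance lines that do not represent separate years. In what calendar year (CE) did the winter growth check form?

374 − 271 = 103 bands lie beyond the winter growth check toward the ventral margin.
103 − 7 false = 96 true bands after the winter growth check.
With 2 bands per year, 96 / 2 = 48 years.
Counting back 48 years from 2004 CE places the winter growth check in 2004 − 48 = 1956 CE.

1956 CE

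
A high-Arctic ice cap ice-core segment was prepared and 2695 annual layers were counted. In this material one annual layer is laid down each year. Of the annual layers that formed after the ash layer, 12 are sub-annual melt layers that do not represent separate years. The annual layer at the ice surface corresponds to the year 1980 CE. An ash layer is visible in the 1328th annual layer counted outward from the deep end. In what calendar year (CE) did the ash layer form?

The ash layer sits at annual layer 1328 from the deep end, so 2695 − 1328 = 1367 annual layers formed after it.
Removing the 12 false annual layers leaves 1367 − 12 = 1355 true annual layers beyond the ash layer.
The annual layer at the ice surface is 1980 CE, so the ash layer dates to 1980 − 1355 = 625 CE.

625 CE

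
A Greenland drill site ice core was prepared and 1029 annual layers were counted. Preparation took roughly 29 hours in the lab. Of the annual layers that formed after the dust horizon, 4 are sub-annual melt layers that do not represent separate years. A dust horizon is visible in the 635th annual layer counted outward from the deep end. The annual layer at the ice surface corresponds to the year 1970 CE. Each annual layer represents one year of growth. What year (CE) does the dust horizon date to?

Between annual layer 635 and the ice surface there are 1029 − 635 = 394 annual layers.
394 − 4 false = 390 true annual layers after the dust horizon.
The annual layer at the ice surface is 1970 CE, so the dust horizon dates to 1970 − 390 = 1580 CE.

1580 CE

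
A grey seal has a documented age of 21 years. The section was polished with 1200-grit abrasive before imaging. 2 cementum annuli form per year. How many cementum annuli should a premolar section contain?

42 cementum annuli

With 2 cementum annuli per year, 21 years would produce 21 × 2 = 42 cementum annuli.
So 42 cementum annuli should be present.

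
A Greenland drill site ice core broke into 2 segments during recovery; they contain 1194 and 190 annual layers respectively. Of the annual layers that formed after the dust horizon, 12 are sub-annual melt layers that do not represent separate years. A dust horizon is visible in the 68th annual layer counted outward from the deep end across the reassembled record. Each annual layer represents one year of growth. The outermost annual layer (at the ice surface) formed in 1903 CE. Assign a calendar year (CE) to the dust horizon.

Total annual layers = 1194 + 190 = 1384.
1384 − 68 = 1316 annual layers lie beyond the dust horizon toward the ice surface.
Excluding 12 false annual layers: 1316 − 12 = 1304.
Counting back 1304 years from 1903 CE places the dust horizon in 1903 − 1304 = 599 CE.

599 CE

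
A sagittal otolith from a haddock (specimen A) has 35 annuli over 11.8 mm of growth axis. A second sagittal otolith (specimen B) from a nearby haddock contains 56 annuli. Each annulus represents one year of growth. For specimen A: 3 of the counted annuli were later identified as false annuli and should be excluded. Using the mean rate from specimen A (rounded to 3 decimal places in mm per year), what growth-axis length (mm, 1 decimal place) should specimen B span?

Specimen A: true annulus count = 35 − 3 = 32.
A: 11.8 mm over 32 years gives 11.8 / 32 ≈ 0.369 mm per year.
B's length ≈ 0.369 × 56 = 20.7 mm.

20.7 mm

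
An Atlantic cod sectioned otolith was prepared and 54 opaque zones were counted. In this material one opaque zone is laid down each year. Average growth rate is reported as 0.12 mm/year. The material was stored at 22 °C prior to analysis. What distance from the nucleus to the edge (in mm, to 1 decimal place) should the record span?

6.5 mm

54 years of growth are recorded.
Predicted length = 0.12 mm/year × 54 years = 6.5 mm.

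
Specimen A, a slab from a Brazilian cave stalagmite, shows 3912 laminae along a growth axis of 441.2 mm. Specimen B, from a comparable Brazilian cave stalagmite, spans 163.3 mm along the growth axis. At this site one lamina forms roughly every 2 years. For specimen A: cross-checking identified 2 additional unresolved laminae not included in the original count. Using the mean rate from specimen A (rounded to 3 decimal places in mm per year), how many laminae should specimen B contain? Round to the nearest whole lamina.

Specimen A: true lamina count = 3912 + 2 = 3914.
Specimen A: 3914 laminae at 2 years each span 3914 × 2 = 7828 years.
A: 441.2 mm over 7828 years gives 441.2 / 7828 ≈ 0.056 mm per year.
B spans 163.3 / 0.056 = 2916.07 years; at 2 years per lamina that is 2916.07 / 2 ≈ 1458 laminae.

1458 laminae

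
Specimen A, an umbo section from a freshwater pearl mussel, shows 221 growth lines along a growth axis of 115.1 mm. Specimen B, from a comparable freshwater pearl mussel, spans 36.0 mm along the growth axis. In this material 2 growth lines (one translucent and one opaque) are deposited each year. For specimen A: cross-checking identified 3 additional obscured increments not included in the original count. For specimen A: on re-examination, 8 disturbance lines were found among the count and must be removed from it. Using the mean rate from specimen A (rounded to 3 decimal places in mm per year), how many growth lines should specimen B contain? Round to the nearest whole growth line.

Specimen A: after corrections the count is 221 − 8 + 3 = 216 growth lines.
Specimen A: 216 growth lines at 2 per year is 216 / 2 = 108 years.
A: Mean rate = 115.1 mm / 108 years ≈ 1.066 mm per year.
For B, 36.0 / 1.066 = 33.77 years; at 2 growth lines per year that is 33.77 × 2 ≈ 68 growth lines.

68 growth lines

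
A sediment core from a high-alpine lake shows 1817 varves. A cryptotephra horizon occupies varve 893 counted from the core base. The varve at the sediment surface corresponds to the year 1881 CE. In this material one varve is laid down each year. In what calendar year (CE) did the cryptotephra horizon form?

The cryptotephra horizon sits at varve 893 from the core base, so 1817 − 893 = 924 varves formed after it.
Counting back 924 years from 1881 CE places the cryptotephra horizon in 1881 − 924 = 957 CE.

957 CE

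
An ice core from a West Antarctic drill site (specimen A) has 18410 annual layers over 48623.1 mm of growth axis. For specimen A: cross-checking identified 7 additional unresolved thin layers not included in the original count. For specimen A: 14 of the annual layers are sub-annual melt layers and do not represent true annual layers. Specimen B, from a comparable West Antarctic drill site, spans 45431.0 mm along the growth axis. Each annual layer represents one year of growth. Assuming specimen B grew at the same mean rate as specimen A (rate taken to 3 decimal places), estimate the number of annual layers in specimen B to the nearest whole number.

17196 annual layers

Specimen A: true annual layer count = 18410 − 14 + 7 = 18403.
A: Extension rate ≈ 48623.1 / 18403 = 2.642 mm per year.
B spans 45431.0 / 2.642 = 17195.69 years ≈ 17196 annual layers.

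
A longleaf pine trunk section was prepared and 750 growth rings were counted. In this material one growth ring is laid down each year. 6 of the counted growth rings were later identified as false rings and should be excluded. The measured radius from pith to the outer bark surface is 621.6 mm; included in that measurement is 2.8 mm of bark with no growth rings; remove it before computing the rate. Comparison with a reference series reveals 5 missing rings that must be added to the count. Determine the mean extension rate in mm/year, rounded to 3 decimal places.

0.826 mm/year

True growth ring count = 750 − 6 + 5 = 749.
Removing the 2.8 mm offcut leaves 621.6 − 2.8 = 618.8 mm.
618.8 mm over 749 years gives 618.8 / 749 ≈ 0.826 mm/year.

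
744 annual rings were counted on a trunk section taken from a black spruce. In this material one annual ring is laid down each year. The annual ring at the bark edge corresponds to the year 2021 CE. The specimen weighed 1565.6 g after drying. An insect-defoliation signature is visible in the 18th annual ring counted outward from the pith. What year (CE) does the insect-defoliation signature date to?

Between annual ring 18 and the bark edge there are 744 − 18 = 726 annual rings.
Counting back 726 years from 2021 CE places the insect-defoliation signature in 2021 − 726 = 1295 CE.

1295 CE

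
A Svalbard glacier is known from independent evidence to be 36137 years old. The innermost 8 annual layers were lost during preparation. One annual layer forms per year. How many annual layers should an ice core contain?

36129 annual layers

One annual layer per year gives 36137 annual layers over 36137 years.
36137 − 8 missed = 36129 annual layers expected in the prepared section.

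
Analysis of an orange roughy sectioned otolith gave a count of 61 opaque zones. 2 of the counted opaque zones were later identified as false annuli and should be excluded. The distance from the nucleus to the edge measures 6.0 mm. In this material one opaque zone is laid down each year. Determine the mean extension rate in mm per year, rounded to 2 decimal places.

Correcting the raw count gives 61 − 2 = 59 true opaque zones.
Extension rate ≈ 6.0 / 59 = 0.10 mm per year.

0.10 mm per year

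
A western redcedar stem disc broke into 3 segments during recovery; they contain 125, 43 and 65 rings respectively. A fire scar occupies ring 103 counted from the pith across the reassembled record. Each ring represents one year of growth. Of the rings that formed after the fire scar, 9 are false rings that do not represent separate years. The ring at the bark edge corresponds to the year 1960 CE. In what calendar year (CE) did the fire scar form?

Total rings = 125 + 43 + 65 = 233.
Between ring 103 and the bark edge there are 233 − 103 = 130 rings.
Removing the 9 false rings leaves 130 − 9 = 121 true rings beyond the fire scar.
Counting back 121 years from 1960 CE places the fire scar in 1960 − 121 = 1839 CE.

1839 CE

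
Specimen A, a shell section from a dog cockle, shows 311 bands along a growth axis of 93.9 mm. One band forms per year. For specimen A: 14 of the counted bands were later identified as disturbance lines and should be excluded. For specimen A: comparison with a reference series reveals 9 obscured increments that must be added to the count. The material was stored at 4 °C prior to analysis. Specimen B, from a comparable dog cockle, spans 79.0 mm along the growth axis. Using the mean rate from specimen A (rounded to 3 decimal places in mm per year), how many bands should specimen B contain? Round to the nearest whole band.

257 bands

Specimen A: correcting the raw count gives 311 − 14 + 9 = 306 true bands.
A: Mean rate = 93.9 mm / 306 years ≈ 0.307 mm/year.
For B, 79.0 / 0.307 = 257.33 years ≈ 257 bands.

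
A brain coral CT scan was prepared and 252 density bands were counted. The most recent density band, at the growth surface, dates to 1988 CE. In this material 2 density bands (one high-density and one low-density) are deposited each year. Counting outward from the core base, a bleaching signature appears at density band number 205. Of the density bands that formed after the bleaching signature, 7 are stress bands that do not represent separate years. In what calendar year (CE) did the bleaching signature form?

252 − 205 = 47 density bands lie beyond the bleaching signature toward the growth surface.
Removing the 7 false density bands leaves 47 − 7 = 40 true density bands beyond the bleaching signature.
With 2 density bands per year, 40 / 2 = 20 years.
The density band at the growth surface is 1988 CE, so the bleaching signature dates to 1988 − 20 = 1968 CE.

1968 CE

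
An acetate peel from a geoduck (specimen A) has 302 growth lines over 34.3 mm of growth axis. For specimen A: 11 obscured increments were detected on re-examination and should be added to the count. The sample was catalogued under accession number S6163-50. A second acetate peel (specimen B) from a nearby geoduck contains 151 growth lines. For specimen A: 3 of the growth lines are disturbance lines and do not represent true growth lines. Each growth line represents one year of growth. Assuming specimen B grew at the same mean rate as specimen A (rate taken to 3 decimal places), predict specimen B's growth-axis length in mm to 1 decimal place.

Specimen A: correcting the raw count gives 302 − 3 + 11 = 310 true growth lines.
A: 34.3 mm over 310 years gives 34.3 / 310 ≈ 0.111 mm/yr.
B's length ≈ 0.111 × 151 = 16.8 mm.

16.8 mm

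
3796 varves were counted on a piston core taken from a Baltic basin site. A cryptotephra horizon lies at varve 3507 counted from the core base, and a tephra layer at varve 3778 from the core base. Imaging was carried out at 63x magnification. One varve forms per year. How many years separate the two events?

The two markers are separated by 3778 − 3507 = 271 varves.
One varve per year makes the interval 271 years.

271 yr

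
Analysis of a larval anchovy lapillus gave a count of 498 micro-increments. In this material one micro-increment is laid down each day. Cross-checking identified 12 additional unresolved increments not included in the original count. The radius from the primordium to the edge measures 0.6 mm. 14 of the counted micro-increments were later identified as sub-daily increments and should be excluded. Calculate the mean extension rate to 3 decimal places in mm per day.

0.001 mm per day

After corrections the count is 498 − 14 + 12 = 496 micro-increments.
Mean rate = 0.6 mm / 496 days ≈ 0.001 mm per day.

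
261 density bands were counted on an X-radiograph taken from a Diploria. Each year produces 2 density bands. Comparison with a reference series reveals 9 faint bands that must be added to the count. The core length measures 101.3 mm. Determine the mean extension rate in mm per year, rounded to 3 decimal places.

0.750 mm per year

True density band count = 261 + 9 = 270.
With 2 density bands per year, 270 / 2 = 135 years.
Mean rate = 101.3 mm / 135 years ≈ 0.750 mm per year.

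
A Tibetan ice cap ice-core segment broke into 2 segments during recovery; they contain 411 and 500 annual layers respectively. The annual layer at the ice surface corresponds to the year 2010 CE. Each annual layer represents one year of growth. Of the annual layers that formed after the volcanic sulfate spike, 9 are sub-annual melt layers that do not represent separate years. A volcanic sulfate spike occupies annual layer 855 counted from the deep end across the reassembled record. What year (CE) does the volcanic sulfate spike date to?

1963 CE

Total annual layers = 411 + 500 = 911.
911 − 855 = 56 annual layers lie beyond the volcanic sulfate spike toward the ice surface.
Removing the 9 false annual layers leaves 56 − 9 = 47 true annual layers beyond the volcanic sulfate spike.
Counting back 47 years from 2010 CE places the volcanic sulfate spike in 2010 − 47 = 1963 CE.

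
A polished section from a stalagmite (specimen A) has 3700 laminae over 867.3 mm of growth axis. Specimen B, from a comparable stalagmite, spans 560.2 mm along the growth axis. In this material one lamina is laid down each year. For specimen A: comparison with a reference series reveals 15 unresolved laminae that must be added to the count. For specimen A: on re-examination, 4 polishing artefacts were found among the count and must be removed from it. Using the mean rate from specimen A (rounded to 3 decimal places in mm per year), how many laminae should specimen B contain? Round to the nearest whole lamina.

Specimen A: adjusted count: 3700 − 4 + 15 = 3711 laminae.
A: Mean rate = 867.3 mm / 3711 years ≈ 0.234 mm/year.
For B, 560.2 / 0.234 = 2394.02 years ≈ 2394 laminae.

2394 laminae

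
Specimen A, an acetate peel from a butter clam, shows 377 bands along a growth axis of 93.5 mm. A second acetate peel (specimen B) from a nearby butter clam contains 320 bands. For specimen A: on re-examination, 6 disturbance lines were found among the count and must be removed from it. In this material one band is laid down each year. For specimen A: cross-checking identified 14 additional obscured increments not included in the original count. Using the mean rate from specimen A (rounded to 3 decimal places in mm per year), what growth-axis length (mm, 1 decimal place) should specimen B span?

77.8 mm

Specimen A: correcting the raw count gives 377 − 6 + 14 = 385 true bands.
A: Extension rate ≈ 93.5 / 385 = 0.243 mm/yr.
Length of B = 0.243 × 320 = 77.8 mm.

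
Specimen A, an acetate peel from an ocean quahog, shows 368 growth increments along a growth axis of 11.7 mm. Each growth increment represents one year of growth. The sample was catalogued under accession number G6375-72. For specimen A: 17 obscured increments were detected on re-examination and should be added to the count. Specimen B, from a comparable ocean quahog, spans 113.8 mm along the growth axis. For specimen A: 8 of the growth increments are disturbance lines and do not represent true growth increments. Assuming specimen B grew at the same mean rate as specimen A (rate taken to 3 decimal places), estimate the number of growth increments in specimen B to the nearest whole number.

3671 growth increments

Specimen A: after corrections the count is 368 − 8 + 17 = 377 growth increments.
A: Mean rate = 11.7 mm / 377 years ≈ 0.031 mm/yr.
For B, 113.8 / 0.031 = 3670.97 years ≈ 3671 growth increments.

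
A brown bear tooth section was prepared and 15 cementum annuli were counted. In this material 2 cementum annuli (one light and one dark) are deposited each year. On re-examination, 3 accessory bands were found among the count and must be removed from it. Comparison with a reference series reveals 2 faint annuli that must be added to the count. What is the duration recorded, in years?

7 years

Correcting the raw count gives 15 − 3 + 2 = 14 true cementum annuli.
Dividing by 2 cementum annuli per year: 14 / 2 = 7 years.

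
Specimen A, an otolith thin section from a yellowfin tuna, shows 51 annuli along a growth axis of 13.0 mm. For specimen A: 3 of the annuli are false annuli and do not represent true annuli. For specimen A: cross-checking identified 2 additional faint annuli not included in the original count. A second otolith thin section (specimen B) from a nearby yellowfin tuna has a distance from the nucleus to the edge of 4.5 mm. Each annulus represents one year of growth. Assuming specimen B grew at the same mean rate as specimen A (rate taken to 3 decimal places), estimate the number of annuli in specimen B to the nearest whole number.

Specimen A: correcting the raw count gives 51 − 3 + 2 = 50 true annuli.
A: 13.0 mm over 50 years gives 13.0 / 50 ≈ 0.260 mm per year.
Specimen B: 4.5 mm / 0.260 mm per year = 17.31 years ≈ 17 annuli.

17 annuli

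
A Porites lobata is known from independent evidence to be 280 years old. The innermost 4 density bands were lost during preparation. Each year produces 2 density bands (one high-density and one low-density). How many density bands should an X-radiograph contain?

556 density bands

Expected density bands: 280 × 2 = 560.
Less the 4 uncaptured density bands: 560 − 4 = 556.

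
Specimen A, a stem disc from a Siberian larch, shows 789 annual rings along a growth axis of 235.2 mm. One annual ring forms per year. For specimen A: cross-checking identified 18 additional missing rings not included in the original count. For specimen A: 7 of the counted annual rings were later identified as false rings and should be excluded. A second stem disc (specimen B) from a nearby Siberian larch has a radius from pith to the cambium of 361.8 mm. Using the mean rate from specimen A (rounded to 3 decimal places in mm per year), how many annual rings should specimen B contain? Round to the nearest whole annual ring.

Specimen A: true annual ring count = 789 − 7 + 18 = 800.
A: Extension rate ≈ 235.2 / 800 = 0.294 mm/year.
B spans 361.8 / 0.294 = 1230.61 years ≈ 1231 annual rings.

1231 annual rings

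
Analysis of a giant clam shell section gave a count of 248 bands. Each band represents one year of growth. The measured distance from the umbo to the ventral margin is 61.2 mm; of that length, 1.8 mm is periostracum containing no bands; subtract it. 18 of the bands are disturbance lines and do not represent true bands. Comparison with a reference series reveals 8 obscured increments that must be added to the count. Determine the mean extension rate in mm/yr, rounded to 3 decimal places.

0.250 mm/yr

Adjusted count: 248 − 18 + 8 = 238 bands.
Net length = 61.2 − 1.8 = 59.4 mm.
Mean rate = 59.4 mm / 238 years ≈ 0.250 mm/yr.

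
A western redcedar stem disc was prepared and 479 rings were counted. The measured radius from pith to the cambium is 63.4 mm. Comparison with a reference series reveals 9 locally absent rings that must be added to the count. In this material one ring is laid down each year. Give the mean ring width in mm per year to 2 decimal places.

0.13 mm per year

Correcting the raw count gives 479 + 9 = 488 true rings.
Mean rate = 63.4 mm / 488 years ≈ 0.13 mm per year.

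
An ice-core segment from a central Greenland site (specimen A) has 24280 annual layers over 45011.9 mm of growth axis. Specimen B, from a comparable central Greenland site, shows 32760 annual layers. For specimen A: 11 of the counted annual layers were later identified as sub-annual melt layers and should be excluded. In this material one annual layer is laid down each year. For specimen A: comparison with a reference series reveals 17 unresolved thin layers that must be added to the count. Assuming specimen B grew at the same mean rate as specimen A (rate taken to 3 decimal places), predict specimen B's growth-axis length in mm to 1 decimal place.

Specimen A: correcting the raw count gives 24280 − 11 + 17 = 24286 true annual layers.
A: Extension rate ≈ 45011.9 / 24286 = 1.853 mm per year.
B's length ≈ 1.853 × 32760 = 60704.3 mm.

60704.3 mm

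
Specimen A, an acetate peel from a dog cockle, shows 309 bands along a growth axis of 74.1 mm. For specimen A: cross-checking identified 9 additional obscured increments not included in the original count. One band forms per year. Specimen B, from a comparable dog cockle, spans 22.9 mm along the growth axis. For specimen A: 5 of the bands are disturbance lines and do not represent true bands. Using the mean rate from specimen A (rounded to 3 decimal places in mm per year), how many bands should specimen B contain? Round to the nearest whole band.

97 bands

Specimen A: correcting the raw count gives 309 − 5 + 9 = 313 true bands.
A: Extension rate ≈ 74.1 / 313 = 0.237 mm/year.
Specimen B: 22.9 mm / 0.237 mm per year = 96.62 years ≈ 97 bands.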